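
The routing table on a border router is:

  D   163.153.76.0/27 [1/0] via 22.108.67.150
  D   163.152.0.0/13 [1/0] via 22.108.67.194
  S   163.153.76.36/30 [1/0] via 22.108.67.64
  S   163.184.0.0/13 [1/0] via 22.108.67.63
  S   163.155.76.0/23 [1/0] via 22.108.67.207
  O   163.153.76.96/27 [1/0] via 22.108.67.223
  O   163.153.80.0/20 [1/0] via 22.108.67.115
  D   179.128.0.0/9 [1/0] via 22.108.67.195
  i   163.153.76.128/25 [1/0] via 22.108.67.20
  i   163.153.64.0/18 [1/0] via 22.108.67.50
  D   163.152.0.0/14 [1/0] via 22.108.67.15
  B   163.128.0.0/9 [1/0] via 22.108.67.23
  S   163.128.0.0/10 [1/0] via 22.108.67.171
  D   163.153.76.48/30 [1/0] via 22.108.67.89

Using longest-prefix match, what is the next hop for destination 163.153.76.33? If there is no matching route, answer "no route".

Routes whose prefix contains 163.153.76.33:
  163.128.0.0/9 (163.128.0.0 - 163.255.255.255) -> 22.108.67.23
  163.128.0.0/10 (163.128.0.0 - 163.191.255.255) -> 22.108.67.171
  163.152.0.0/13 (163.152.0.0 - 163.159.255.255) -> 22.108.67.194
  163.152.0.0/14 (163.152.0.0 - 163.155.255.255) -> 22.108.67.15
  163.153.64.0/18 (163.153.64.0 - 163.153.127.255) -> 22.108.67.50
More-specific entries that do NOT match:
  163.153.76.36/30 (163.153.76.36 - 163.153.76.39) does not contain 163.153.76.33
  163.153.76.48/30 (163.153.76.48 - 163.153.76.51) does not contain 163.153.76.33
  163.153.76.0/27 (163.153.76.0 - 163.153.76.31) does not contain 163.153.76.33
  163.153.76.96/27 (163.153.76.96 - 163.153.76.127) does not contain 163.153.76.33
  163.153.76.128/25 (163.153.76.128 - 163.153.76.255) does not contain 163.153.76.33
  163.155.76.0/23 (163.155.76.0 - 163.155.77.255) does not contain 163.153.76.33
  163.153.80.0/20 (163.153.80.0 - 163.153.95.255) does not contain 163.153.76.33
Longest matching prefix is /18 -> next hop 22.108.67.50.

22.108.67.50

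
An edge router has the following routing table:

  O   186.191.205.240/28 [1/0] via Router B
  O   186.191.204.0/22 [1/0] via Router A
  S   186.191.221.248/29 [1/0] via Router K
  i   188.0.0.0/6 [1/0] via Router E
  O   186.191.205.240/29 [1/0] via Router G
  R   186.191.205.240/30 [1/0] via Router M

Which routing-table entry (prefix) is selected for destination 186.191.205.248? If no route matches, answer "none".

186.191.205.240/28

Entries matching 186.191.205.248:
  186.191.204.0/22 (186.191.204.0 - 186.191.207.255)
  186.191.205.240/28 (186.191.205.240 - 186.191.205.255)
Most specific is 186.191.205.240/28.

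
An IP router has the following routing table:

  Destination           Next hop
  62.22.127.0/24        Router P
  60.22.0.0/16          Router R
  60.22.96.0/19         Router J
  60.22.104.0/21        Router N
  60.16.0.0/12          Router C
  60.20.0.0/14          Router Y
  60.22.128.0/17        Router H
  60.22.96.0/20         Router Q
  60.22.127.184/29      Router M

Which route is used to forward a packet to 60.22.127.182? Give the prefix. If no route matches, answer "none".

60.22.96.0/19

Entries matching 60.22.127.182:
  60.16.0.0/12 (60.16.0.0 - 60.31.255.255)
  60.20.0.0/14 (60.20.0.0 - 60.23.255.255)
  60.22.0.0/16 (60.22.0.0 - 60.22.255.255)
  60.22.96.0/19 (60.22.96.0 - 60.22.127.255)
Most specific is 60.22.96.0/19.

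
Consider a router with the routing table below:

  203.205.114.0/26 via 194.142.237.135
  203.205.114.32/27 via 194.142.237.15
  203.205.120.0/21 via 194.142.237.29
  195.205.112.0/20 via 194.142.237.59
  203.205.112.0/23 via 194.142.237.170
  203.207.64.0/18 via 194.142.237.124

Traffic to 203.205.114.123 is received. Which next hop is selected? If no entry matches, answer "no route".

No entry's prefix contains 203.205.114.123; there is no default route.

no route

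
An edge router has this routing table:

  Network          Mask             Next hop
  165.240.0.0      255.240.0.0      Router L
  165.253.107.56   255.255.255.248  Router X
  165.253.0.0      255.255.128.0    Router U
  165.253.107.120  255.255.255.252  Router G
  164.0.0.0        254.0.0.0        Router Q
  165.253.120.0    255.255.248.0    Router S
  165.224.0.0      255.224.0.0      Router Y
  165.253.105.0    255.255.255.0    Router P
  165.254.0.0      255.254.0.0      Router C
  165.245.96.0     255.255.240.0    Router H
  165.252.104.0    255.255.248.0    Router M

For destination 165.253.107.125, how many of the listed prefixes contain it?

Prefixes containing 165.253.107.125:
  164.0.0.0/7 (164.0.0.0 - 165.255.255.255)
  165.224.0.0/11 (165.224.0.0 - 165.255.255.255)
  165.240.0.0/12 (165.240.0.0 - 165.255.255.255)
  165.253.0.0/17 (165.253.0.0 - 165.253.127.255)
Total matching entries: 4.

4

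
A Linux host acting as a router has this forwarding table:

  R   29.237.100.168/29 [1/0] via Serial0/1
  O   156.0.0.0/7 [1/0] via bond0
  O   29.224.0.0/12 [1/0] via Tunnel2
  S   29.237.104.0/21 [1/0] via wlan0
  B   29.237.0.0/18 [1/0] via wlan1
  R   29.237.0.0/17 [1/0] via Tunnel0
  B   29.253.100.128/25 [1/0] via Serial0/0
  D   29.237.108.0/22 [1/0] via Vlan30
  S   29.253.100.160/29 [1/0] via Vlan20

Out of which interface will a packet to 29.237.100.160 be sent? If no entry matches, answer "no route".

Tunnel0

Routes whose prefix contains 29.237.100.160:
  29.224.0.0/12 (29.224.0.0 - 29.239.255.255) -> Tunnel2
  29.237.0.0/17 (29.237.0.0 - 29.237.127.255) -> Tunnel0
More-specific entries that do NOT match:
  29.237.100.168/29 (29.237.100.168 - 29.237.100.175) does not contain 29.237.100.160
  29.253.100.160/29 (29.253.100.160 - 29.253.100.167) does not contain 29.237.100.160
  29.253.100.128/25 (29.253.100.128 - 29.253.100.255) does not contain 29.237.100.160
  29.237.108.0/22 (29.237.108.0 - 29.237.111.255) does not contain 29.237.100.160
  29.237.104.0/21 (29.237.104.0 - 29.237.111.255) does not contain 29.237.100.160
  29.237.0.0/18 (29.237.0.0 - 29.237.63.255) does not contain 29.237.100.160
Longest matching prefix is /17 -> interface Tunnel0.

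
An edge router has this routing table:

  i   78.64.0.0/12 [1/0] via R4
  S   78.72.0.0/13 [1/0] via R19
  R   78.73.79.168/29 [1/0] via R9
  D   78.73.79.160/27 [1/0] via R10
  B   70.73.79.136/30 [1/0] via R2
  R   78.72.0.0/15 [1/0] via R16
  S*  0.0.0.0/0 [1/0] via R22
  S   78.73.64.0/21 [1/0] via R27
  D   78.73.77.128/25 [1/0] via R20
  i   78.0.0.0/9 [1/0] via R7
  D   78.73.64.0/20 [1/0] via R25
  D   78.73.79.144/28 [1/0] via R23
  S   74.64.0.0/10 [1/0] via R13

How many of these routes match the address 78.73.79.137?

Prefixes containing 78.73.79.137:
  0.0.0.0/0 (default, matches everything)
  78.0.0.0/9 (78.0.0.0 - 78.127.255.255)
  78.64.0.0/12 (78.64.0.0 - 78.79.255.255)
  78.72.0.0/13 (78.72.0.0 - 78.79.255.255)
  78.72.0.0/15 (78.72.0.0 - 78.73.255.255)
  78.73.64.0/20 (78.73.64.0 - 78.73.79.255)
Total matching entries: 6.

6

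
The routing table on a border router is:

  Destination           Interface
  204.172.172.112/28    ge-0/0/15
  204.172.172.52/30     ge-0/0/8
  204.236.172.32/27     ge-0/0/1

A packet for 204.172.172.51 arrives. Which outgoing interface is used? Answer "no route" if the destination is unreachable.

No entry's prefix contains 204.172.172.51; there is no default route.

no route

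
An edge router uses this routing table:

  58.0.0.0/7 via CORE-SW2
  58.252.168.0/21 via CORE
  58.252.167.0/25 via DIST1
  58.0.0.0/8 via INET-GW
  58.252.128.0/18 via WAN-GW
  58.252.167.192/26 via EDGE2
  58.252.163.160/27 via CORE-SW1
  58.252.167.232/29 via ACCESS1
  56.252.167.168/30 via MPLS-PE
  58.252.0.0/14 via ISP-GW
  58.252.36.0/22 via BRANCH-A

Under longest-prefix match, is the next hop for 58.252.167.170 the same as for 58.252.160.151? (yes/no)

yes

58.252.167.170: longest match 58.252.128.0/18 -> WAN-GW
58.252.160.151: longest match 58.252.128.0/18 -> WAN-GW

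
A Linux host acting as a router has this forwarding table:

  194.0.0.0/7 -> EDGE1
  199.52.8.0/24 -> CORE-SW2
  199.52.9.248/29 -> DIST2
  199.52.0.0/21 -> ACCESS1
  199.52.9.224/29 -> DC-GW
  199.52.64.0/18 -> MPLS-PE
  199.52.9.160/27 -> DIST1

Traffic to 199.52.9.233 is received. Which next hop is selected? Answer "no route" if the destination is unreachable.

no route

No entry's prefix contains 199.52.9.233; there is no default route.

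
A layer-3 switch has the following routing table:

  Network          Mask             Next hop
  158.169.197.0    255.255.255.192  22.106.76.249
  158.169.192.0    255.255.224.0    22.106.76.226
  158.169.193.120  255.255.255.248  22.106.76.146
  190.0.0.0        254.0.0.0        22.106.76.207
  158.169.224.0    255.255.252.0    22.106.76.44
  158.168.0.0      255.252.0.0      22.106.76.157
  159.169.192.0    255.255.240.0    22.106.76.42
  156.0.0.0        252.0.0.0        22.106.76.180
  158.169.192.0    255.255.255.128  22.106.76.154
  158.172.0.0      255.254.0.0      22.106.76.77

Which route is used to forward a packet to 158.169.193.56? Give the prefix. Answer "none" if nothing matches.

Entries matching 158.169.193.56:
  156.0.0.0/6 (156.0.0.0 - 159.255.255.255)
  158.168.0.0/14 (158.168.0.0 - 158.171.255.255)
  158.169.192.0/19 (158.169.192.0 - 158.169.223.255)
Most specific is 158.169.192.0/19.

158.169.192.0/19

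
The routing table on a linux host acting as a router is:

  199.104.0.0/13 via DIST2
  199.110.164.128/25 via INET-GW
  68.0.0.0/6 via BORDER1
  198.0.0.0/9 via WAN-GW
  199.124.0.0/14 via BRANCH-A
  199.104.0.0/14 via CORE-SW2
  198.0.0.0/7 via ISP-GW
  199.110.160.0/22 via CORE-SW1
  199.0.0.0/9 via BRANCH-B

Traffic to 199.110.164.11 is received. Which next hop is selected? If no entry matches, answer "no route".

Routes whose prefix contains 199.110.164.11:
  198.0.0.0/7 (198.0.0.0 - 199.255.255.255) -> ISP-GW
  199.0.0.0/9 (199.0.0.0 - 199.127.255.255) -> BRANCH-B
  199.104.0.0/13 (199.104.0.0 - 199.111.255.255) -> DIST2
More-specific entries that do NOT match:
  199.110.164.128/25 (199.110.164.128 - 199.110.164.255) does not contain 199.110.164.11
  199.110.160.0/22 (199.110.160.0 - 199.110.163.255) does not contain 199.110.164.11
  199.124.0.0/14 (199.124.0.0 - 199.127.255.255) does not contain 199.110.164.11
  199.104.0.0/14 (199.104.0.0 - 199.107.255.255) does not contain 199.110.164.11
Longest matching prefix is /13 -> next hop DIST2.

DIST2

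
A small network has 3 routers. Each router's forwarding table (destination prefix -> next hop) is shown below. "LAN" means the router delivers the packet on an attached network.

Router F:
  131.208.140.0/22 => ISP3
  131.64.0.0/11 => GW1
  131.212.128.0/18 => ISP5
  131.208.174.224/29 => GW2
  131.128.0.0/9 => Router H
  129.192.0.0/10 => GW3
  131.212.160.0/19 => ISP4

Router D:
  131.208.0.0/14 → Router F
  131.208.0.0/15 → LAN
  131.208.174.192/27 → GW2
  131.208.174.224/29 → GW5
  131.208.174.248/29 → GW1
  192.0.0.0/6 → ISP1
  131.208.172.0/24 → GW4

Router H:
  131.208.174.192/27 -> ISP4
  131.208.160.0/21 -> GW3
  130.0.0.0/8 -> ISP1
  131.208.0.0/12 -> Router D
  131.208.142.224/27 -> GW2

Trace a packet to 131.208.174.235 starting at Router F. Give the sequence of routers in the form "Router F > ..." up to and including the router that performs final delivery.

Router F > Router H > Router D

At Router F: longest match for 131.208.174.235 is 131.128.0.0/9 -> Router H
At Router H: longest match for 131.208.174.235 is 131.208.0.0/12 -> Router D
At Router D: longest match for 131.208.174.235 is 131.208.0.0/15 -> LAN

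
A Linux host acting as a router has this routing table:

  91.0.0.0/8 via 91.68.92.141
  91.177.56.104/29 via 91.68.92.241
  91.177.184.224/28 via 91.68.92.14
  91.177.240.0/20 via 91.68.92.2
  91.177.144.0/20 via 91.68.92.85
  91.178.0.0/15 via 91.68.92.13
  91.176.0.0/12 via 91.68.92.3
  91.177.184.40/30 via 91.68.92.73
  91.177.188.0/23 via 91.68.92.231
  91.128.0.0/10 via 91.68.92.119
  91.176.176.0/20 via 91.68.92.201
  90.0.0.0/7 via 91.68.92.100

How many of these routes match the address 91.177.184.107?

4

Prefixes containing 91.177.184.107:
  90.0.0.0/7 (90.0.0.0 - 91.255.255.255)
  91.0.0.0/8 (91.0.0.0 - 91.255.255.255)
  91.128.0.0/10 (91.128.0.0 - 91.191.255.255)
  91.176.0.0/12 (91.176.0.0 - 91.191.255.255)
Total matching entries: 4.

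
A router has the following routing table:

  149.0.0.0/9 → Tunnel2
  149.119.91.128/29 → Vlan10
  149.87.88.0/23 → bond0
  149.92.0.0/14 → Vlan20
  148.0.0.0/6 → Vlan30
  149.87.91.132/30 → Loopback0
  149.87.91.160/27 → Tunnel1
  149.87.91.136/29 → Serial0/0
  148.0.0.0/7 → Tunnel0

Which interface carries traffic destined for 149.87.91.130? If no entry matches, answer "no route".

Routes whose prefix contains 149.87.91.130:
  148.0.0.0/6 (148.0.0.0 - 151.255.255.255) -> Vlan30
  148.0.0.0/7 (148.0.0.0 - 149.255.255.255) -> Tunnel0
  149.0.0.0/9 (149.0.0.0 - 149.127.255.255) -> Tunnel2
More-specific entries that do NOT match:
  149.87.91.132/30 (149.87.91.132 - 149.87.91.135) does not contain 149.87.91.130
  149.119.91.128/29 (149.119.91.128 - 149.119.91.135) does not contain 149.87.91.130
  149.87.91.136/29 (149.87.91.136 - 149.87.91.143) does not contain 149.87.91.130
  149.87.91.160/27 (149.87.91.160 - 149.87.91.191) does not contain 149.87.91.130
  149.87.88.0/23 (149.87.88.0 - 149.87.89.255) does not contain 149.87.91.130
  149.92.0.0/14 (149.92.0.0 - 149.95.255.255) does not contain 149.87.91.130
Longest matching prefix is /9 -> interface Tunnel2.

Tunnel2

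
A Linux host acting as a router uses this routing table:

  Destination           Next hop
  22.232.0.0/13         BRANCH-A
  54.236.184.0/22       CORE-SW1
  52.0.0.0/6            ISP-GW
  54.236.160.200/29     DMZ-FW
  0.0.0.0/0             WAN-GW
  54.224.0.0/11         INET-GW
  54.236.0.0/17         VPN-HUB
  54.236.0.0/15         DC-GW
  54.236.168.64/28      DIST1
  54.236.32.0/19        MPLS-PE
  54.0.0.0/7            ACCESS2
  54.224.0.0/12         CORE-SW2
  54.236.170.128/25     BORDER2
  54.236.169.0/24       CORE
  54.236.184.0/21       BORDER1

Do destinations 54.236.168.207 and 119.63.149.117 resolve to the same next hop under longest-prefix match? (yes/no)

no

54.236.168.207: longest match 54.236.0.0/15 -> DC-GW
119.63.149.117: longest match 0.0.0.0/0 -> WAN-GW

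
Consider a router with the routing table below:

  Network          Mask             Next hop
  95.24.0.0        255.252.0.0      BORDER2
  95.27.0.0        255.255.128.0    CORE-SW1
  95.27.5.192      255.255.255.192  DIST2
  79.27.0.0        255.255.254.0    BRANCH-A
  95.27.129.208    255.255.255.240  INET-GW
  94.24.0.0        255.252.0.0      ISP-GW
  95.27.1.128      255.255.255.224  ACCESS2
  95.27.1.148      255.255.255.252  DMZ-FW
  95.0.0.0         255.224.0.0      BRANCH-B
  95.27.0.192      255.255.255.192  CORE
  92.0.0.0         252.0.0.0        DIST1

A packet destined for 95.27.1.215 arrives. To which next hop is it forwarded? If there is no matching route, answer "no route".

Routes whose prefix contains 95.27.1.215:
  92.0.0.0/6 (92.0.0.0 - 95.255.255.255) -> DIST1
  95.0.0.0/11 (95.0.0.0 - 95.31.255.255) -> BRANCH-B
  95.24.0.0/14 (95.24.0.0 - 95.27.255.255) -> BORDER2
  95.27.0.0/17 (95.27.0.0 - 95.27.127.255) -> CORE-SW1
More-specific entries that do NOT match:
  95.27.1.148/30 (95.27.1.148 - 95.27.1.151) does not contain 95.27.1.215
  95.27.129.208/28 (95.27.129.208 - 95.27.129.223) does not contain 95.27.1.215
  95.27.1.128/27 (95.27.1.128 - 95.27.1.159) does not contain 95.27.1.215
  95.27.5.192/26 (95.27.5.192 - 95.27.5.255) does not contain 95.27.1.215
  95.27.0.192/26 (95.27.0.192 - 95.27.0.255) does not contain 95.27.1.215
  79.27.0.0/23 (79.27.0.0 - 79.27.1.255) does not contain 95.27.1.215
Longest matching prefix is /17 -> next hop CORE-SW1.

CORE-SW1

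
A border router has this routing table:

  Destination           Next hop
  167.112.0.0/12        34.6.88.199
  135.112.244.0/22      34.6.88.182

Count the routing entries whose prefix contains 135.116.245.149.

No listed prefix contains 135.116.245.149.
Total matching entries: 0.

0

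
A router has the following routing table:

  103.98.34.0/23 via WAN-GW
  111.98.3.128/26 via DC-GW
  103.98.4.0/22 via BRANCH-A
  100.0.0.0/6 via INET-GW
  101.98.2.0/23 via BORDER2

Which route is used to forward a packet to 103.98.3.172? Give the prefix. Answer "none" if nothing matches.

100.0.0.0/6

Entries matching 103.98.3.172:
  100.0.0.0/6 (100.0.0.0 - 103.255.255.255)
Most specific is 100.0.0.0/6.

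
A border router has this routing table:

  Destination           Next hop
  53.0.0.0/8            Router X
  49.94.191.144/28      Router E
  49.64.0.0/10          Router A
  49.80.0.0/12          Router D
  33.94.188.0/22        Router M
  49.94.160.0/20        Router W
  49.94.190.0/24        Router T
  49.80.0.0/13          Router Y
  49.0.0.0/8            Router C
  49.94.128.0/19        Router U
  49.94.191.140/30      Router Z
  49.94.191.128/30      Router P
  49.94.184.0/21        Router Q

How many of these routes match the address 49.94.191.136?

Prefixes containing 49.94.191.136:
  49.0.0.0/8 (49.0.0.0 - 49.255.255.255)
  49.64.0.0/10 (49.64.0.0 - 49.127.255.255)
  49.80.0.0/12 (49.80.0.0 - 49.95.255.255)
  49.94.184.0/21 (49.94.184.0 - 49.94.191.255)
Total matching entries: 4.

4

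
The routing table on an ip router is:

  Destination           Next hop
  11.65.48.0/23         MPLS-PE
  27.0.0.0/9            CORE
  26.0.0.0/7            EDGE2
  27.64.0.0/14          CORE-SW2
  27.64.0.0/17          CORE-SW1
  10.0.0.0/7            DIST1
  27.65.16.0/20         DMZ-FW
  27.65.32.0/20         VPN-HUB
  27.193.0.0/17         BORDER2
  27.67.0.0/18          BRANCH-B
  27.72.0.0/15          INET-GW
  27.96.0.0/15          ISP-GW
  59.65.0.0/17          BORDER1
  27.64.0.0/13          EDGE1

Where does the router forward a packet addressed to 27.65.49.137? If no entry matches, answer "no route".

Routes whose prefix contains 27.65.49.137:
  26.0.0.0/7 (26.0.0.0 - 27.255.255.255) -> EDGE2
  27.0.0.0/9 (27.0.0.0 - 27.127.255.255) -> CORE
  27.64.0.0/13 (27.64.0.0 - 27.71.255.255) -> EDGE1
  27.64.0.0/14 (27.64.0.0 - 27.67.255.255) -> CORE-SW2
More-specific entries that do NOT match:
  11.65.48.0/23 (11.65.48.0 - 11.65.49.255) does not contain 27.65.49.137
  27.65.16.0/20 (27.65.16.0 - 27.65.31.255) does not contain 27.65.49.137
  27.65.32.0/20 (27.65.32.0 - 27.65.47.255) does not contain 27.65.49.137
  27.67.0.0/18 (27.67.0.0 - 27.67.63.255) does not contain 27.65.49.137
  27.64.0.0/17 (27.64.0.0 - 27.64.127.255) does not contain 27.65.49.137
  27.193.0.0/17 (27.193.0.0 - 27.193.127.255) does not contain 27.65.49.137
  59.65.0.0/17 (59.65.0.0 - 59.65.127.255) does not contain 27.65.49.137
  27.72.0.0/15 (27.72.0.0 - 27.73.255.255) does not contain 27.65.49.137
  27.96.0.0/15 (27.96.0.0 - 27.97.255.255) does not contain 27.65.49.137
Longest matching prefix is /14 -> next hop CORE-SW2.

CORE-SW2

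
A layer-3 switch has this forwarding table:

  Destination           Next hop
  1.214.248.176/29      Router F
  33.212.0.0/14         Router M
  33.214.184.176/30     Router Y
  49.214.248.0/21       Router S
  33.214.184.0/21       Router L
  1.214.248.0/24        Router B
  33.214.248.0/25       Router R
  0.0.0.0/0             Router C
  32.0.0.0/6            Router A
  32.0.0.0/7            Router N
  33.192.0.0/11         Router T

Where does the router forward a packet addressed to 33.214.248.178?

Routes whose prefix contains 33.214.248.178:
  0.0.0.0/0 (default, matches everything) -> Router C
  32.0.0.0/6 (32.0.0.0 - 35.255.255.255) -> Router A
  32.0.0.0/7 (32.0.0.0 - 33.255.255.255) -> Router N
  33.192.0.0/11 (33.192.0.0 - 33.223.255.255) -> Router T
  33.212.0.0/14 (33.212.0.0 - 33.215.255.255) -> Router M
More-specific entries that do NOT match:
  33.214.184.176/30 (33.214.184.176 - 33.214.184.179) does not contain 33.214.248.178
  1.214.248.176/29 (1.214.248.176 - 1.214.248.183) does not contain 33.214.248.178
  33.214.248.0/25 (33.214.248.0 - 33.214.248.127) does not contain 33.214.248.178
  1.214.248.0/24 (1.214.248.0 - 1.214.248.255) does not contain 33.214.248.178
  49.214.248.0/21 (49.214.248.0 - 49.214.255.255) does not contain 33.214.248.178
  33.214.184.0/21 (33.214.184.0 - 33.214.191.255) does not contain 33.214.248.178
Longest matching prefix is /14 -> next hop Router M.

Router M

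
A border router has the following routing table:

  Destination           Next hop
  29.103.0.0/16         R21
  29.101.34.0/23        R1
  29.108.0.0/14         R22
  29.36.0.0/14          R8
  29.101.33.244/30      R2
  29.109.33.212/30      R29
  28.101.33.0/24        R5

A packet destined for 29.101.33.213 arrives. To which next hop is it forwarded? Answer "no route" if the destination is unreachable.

no route

No entry's prefix contains 29.101.33.213; there is no default route.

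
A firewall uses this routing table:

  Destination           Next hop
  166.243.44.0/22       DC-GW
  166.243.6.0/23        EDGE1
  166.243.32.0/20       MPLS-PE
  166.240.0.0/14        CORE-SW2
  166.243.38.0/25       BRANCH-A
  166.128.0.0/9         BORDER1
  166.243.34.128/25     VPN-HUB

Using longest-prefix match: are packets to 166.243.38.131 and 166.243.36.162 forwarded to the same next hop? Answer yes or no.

yes

166.243.38.131: longest match 166.243.32.0/20 -> MPLS-PE
166.243.36.162: longest match 166.243.32.0/20 -> MPLS-PE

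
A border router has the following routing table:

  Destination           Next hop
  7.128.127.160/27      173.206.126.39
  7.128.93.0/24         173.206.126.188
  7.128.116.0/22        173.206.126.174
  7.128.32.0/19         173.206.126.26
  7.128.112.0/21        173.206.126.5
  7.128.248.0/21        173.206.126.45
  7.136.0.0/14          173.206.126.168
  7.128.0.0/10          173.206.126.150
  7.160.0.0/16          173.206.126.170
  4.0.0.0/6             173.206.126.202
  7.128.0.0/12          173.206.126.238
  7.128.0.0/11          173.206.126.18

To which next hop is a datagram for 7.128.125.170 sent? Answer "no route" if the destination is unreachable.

173.206.126.238

Routes whose prefix contains 7.128.125.170:
  4.0.0.0/6 (4.0.0.0 - 7.255.255.255) -> 173.206.126.202
  7.128.0.0/10 (7.128.0.0 - 7.191.255.255) -> 173.206.126.150
  7.128.0.0/11 (7.128.0.0 - 7.159.255.255) -> 173.206.126.18
  7.128.0.0/12 (7.128.0.0 - 7.143.255.255) -> 173.206.126.238
More-specific entries that do NOT match:
  7.128.127.160/27 (7.128.127.160 - 7.128.127.191) does not contain 7.128.125.170
  7.128.93.0/24 (7.128.93.0 - 7.128.93.255) does not contain 7.128.125.170
  7.128.116.0/22 (7.128.116.0 - 7.128.119.255) does not contain 7.128.125.170
  7.128.112.0/21 (7.128.112.0 - 7.128.119.255) does not contain 7.128.125.170
  7.128.248.0/21 (7.128.248.0 - 7.128.255.255) does not contain 7.128.125.170
  7.128.32.0/19 (7.128.32.0 - 7.128.63.255) does not contain 7.128.125.170
  7.160.0.0/16 (7.160.0.0 - 7.160.255.255) does not contain 7.128.125.170
  7.136.0.0/14 (7.136.0.0 - 7.139.255.255) does not contain 7.128.125.170
Longest matching prefix is /12 -> next hop 173.206.126.238.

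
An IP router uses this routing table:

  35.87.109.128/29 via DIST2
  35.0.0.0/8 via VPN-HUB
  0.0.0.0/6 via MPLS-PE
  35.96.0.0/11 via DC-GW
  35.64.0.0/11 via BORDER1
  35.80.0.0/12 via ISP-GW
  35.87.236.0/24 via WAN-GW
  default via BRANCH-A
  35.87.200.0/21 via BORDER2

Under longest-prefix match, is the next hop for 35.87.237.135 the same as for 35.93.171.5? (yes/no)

yes

35.87.237.135: longest match 35.80.0.0/12 -> ISP-GW
35.93.171.5: longest match 35.80.0.0/12 -> ISP-GW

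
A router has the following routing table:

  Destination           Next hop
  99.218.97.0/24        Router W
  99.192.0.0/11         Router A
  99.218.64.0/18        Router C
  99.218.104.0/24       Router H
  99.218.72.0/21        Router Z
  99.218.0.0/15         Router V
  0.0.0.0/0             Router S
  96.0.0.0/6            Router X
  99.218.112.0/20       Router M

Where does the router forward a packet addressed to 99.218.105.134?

Routes whose prefix contains 99.218.105.134:
  0.0.0.0/0 (default, matches everything) -> Router S
  96.0.0.0/6 (96.0.0.0 - 99.255.255.255) -> Router X
  99.192.0.0/11 (99.192.0.0 - 99.223.255.255) -> Router A
  99.218.0.0/15 (99.218.0.0 - 99.219.255.255) -> Router V
  99.218.64.0/18 (99.218.64.0 - 99.218.127.255) -> Router C
More-specific entries that do NOT match:
  99.218.97.0/24 (99.218.97.0 - 99.218.97.255) does not contain 99.218.105.134
  99.218.104.0/24 (99.218.104.0 - 99.218.104.255) does not contain 99.218.105.134
  99.218.72.0/21 (99.218.72.0 - 99.218.79.255) does not contain 99.218.105.134
  99.218.112.0/20 (99.218.112.0 - 99.218.127.255) does not contain 99.218.105.134
Longest matching prefix is /18 -> next hop Router C.

Router C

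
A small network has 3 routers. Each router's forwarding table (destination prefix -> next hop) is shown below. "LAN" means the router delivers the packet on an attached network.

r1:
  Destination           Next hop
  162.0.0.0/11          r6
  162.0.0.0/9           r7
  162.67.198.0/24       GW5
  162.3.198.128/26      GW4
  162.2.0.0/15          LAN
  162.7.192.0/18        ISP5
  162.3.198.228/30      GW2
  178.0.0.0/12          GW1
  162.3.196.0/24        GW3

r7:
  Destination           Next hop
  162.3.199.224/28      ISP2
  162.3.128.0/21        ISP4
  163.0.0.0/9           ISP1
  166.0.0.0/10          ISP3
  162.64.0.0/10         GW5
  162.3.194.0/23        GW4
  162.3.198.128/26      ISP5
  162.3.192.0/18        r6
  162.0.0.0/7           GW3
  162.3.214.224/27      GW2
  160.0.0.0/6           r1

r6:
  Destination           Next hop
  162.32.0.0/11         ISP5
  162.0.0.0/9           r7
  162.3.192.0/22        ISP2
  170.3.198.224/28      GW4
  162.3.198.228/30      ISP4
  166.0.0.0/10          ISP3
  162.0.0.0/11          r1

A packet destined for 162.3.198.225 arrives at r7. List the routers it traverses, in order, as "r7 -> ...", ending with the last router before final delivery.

r7 -> r6 -> r1

At r7: longest match for 162.3.198.225 is 162.3.192.0/18 -> r6
At r6: longest match for 162.3.198.225 is 162.0.0.0/11 -> r1
At r1: longest match for 162.3.198.225 is 162.2.0.0/15 -> LAN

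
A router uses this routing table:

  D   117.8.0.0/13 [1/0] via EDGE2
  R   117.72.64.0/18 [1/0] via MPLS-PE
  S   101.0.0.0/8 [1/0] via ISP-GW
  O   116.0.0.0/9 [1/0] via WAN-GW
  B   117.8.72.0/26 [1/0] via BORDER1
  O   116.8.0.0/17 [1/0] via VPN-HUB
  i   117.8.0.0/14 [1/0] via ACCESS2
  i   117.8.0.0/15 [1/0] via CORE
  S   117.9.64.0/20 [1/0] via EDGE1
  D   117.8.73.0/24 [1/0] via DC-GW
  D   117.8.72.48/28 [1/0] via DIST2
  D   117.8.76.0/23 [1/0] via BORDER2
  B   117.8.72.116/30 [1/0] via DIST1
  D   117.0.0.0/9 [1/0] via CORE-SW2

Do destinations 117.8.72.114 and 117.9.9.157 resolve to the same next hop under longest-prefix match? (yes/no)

yes

117.8.72.114: longest match 117.8.0.0/15 -> CORE
117.9.9.157: longest match 117.8.0.0/15 -> CORE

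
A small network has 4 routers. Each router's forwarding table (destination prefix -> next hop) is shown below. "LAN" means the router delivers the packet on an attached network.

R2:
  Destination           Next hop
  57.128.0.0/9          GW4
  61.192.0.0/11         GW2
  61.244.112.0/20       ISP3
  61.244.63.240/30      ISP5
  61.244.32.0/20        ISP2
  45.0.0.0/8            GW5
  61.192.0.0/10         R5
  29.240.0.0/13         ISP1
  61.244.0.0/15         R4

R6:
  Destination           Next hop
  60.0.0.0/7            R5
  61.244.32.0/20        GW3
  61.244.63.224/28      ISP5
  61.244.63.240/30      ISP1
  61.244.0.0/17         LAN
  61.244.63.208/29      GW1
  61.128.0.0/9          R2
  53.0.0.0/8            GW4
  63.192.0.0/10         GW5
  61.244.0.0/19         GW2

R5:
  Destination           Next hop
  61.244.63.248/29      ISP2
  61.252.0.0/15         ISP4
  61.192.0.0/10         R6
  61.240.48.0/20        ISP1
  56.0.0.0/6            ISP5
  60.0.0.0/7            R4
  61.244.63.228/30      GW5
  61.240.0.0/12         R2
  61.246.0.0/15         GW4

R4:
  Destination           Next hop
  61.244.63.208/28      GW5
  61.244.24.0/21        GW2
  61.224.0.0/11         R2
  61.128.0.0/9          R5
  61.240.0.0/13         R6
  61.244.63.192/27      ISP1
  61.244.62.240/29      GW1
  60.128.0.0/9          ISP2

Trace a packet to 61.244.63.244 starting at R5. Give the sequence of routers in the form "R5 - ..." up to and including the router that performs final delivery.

At R5: longest match for 61.244.63.244 is 61.240.0.0/12 -> R2
At R2: longest match for 61.244.63.244 is 61.244.0.0/15 -> R4
At R4: longest match for 61.244.63.244 is 61.240.0.0/13 -> R6
At R6: longest match for 61.244.63.244 is 61.244.0.0/17 -> LAN

R5 - R2 - R4 - R6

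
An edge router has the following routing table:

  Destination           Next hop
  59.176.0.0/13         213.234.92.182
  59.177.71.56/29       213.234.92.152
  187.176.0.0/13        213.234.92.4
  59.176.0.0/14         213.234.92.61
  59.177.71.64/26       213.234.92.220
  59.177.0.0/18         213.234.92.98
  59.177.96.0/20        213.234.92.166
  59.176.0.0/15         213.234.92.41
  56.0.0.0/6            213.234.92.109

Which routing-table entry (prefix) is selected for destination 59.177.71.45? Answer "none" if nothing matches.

Entries matching 59.177.71.45:
  56.0.0.0/6 (56.0.0.0 - 59.255.255.255)
  59.176.0.0/13 (59.176.0.0 - 59.183.255.255)
  59.176.0.0/14 (59.176.0.0 - 59.179.255.255)
  59.176.0.0/15 (59.176.0.0 - 59.177.255.255)
Most specific is 59.176.0.0/15.

59.176.0.0/15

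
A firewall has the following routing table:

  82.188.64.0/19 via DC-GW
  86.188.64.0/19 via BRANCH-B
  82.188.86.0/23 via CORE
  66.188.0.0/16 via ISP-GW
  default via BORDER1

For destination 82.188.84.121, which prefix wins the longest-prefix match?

Entries matching 82.188.84.121:
  0.0.0.0/0 (default, matches everything)
  82.188.64.0/19 (82.188.64.0 - 82.188.95.255)
Most specific is 82.188.64.0/19.

82.188.64.0/19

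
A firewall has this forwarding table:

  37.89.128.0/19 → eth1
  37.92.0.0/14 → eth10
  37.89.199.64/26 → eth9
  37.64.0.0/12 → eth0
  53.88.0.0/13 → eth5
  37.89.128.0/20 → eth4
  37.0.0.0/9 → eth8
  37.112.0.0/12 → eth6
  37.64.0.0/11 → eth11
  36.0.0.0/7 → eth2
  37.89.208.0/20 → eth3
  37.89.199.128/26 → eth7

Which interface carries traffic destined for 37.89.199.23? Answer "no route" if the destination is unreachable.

Routes whose prefix contains 37.89.199.23:
  36.0.0.0/7 (36.0.0.0 - 37.255.255.255) -> eth2
  37.0.0.0/9 (37.0.0.0 - 37.127.255.255) -> eth8
  37.64.0.0/11 (37.64.0.0 - 37.95.255.255) -> eth11
More-specific entries that do NOT match:
  37.89.199.64/26 (37.89.199.64 - 37.89.199.127) does not contain 37.89.199.23
  37.89.199.128/26 (37.89.199.128 - 37.89.199.191) does not contain 37.89.199.23
  37.89.128.0/20 (37.89.128.0 - 37.89.143.255) does not contain 37.89.199.23
  37.89.208.0/20 (37.89.208.0 - 37.89.223.255) does not contain 37.89.199.23
  37.89.128.0/19 (37.89.128.0 - 37.89.159.255) does not contain 37.89.199.23
  37.92.0.0/14 (37.92.0.0 - 37.95.255.255) does not contain 37.89.199.23
  53.88.0.0/13 (53.88.0.0 - 53.95.255.255) does not contain 37.89.199.23
  37.64.0.0/12 (37.64.0.0 - 37.79.255.255) does not contain 37.89.199.23
  37.112.0.0/12 (37.112.0.0 - 37.127.255.255) does not contain 37.89.199.23
Longest matching prefix is /11 -> interface eth11.

eth11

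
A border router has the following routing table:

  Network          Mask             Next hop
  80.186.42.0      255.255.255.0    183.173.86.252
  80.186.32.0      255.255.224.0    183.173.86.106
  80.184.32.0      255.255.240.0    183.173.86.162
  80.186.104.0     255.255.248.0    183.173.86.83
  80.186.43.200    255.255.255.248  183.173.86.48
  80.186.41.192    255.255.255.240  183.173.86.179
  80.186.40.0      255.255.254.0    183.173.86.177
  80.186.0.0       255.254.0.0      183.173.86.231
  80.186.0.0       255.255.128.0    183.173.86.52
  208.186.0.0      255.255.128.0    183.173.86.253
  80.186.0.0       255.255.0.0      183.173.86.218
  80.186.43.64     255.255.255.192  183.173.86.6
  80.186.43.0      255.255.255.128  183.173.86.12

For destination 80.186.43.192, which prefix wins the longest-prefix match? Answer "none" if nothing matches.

80.186.32.0/19

Entries matching 80.186.43.192:
  80.186.0.0/15 (80.186.0.0 - 80.187.255.255)
  80.186.0.0/16 (80.186.0.0 - 80.186.255.255)
  80.186.0.0/17 (80.186.0.0 - 80.186.127.255)
  80.186.32.0/19 (80.186.32.0 - 80.186.63.255)
Most specific is 80.186.32.0/19.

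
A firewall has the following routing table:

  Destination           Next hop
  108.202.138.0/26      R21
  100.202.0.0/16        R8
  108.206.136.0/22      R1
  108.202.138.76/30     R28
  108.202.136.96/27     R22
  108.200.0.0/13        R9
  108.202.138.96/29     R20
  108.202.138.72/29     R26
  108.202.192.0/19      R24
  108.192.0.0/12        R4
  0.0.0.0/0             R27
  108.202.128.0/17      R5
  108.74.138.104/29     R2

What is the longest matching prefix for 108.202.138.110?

108.202.128.0/17

Entries matching 108.202.138.110:
  0.0.0.0/0 (default, matches everything)
  108.192.0.0/12 (108.192.0.0 - 108.207.255.255)
  108.200.0.0/13 (108.200.0.0 - 108.207.255.255)
  108.202.128.0/17 (108.202.128.0 - 108.202.255.255)
Most specific is 108.202.128.0/17.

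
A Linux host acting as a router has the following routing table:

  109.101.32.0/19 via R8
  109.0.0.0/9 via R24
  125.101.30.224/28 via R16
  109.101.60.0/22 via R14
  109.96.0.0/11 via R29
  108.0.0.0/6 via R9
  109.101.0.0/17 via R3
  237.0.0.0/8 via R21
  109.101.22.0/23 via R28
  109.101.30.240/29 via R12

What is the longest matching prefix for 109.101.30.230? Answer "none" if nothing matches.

109.101.0.0/17

Entries matching 109.101.30.230:
  108.0.0.0/6 (108.0.0.0 - 111.255.255.255)
  109.0.0.0/9 (109.0.0.0 - 109.127.255.255)
  109.96.0.0/11 (109.96.0.0 - 109.127.255.255)
  109.101.0.0/17 (109.101.0.0 - 109.101.127.255)
Most specific is 109.101.0.0/17.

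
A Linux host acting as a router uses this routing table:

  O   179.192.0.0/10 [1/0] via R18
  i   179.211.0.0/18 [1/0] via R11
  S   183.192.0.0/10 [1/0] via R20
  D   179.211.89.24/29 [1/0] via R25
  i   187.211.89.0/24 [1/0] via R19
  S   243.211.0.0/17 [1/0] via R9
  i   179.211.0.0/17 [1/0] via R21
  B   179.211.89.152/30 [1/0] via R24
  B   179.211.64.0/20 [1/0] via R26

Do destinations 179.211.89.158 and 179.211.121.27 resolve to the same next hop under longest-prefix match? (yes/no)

179.211.89.158: longest match 179.211.0.0/17 -> R21
179.211.121.27: longest match 179.211.0.0/17 -> R21

yes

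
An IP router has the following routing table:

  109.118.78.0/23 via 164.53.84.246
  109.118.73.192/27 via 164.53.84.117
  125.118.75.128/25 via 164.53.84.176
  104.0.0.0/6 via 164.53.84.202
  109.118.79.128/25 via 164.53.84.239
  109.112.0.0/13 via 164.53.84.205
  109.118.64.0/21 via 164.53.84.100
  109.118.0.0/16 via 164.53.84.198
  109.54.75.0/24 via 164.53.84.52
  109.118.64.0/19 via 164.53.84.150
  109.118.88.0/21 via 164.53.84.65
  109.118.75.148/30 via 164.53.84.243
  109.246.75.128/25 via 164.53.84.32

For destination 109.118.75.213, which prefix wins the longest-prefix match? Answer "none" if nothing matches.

Entries matching 109.118.75.213:
  109.112.0.0/13 (109.112.0.0 - 109.119.255.255)
  109.118.0.0/16 (109.118.0.0 - 109.118.255.255)
  109.118.64.0/19 (109.118.64.0 - 109.118.95.255)
Most specific is 109.118.64.0/19.

109.118.64.0/19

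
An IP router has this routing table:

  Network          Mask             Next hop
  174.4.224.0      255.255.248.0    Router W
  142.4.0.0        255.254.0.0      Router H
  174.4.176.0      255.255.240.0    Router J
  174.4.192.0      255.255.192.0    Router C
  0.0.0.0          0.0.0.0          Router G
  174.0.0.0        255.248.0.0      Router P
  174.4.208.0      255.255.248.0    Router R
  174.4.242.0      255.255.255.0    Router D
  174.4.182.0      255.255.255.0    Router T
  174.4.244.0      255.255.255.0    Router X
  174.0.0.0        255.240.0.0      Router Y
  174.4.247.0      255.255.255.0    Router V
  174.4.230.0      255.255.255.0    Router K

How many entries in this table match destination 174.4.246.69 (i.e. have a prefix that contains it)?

Prefixes containing 174.4.246.69:
  0.0.0.0/0 (default, matches everything)
  174.0.0.0/12 (174.0.0.0 - 174.15.255.255)
  174.0.0.0/13 (174.0.0.0 - 174.7.255.255)
  174.4.192.0/18 (174.4.192.0 - 174.4.255.255)
Total matching entries: 4.

4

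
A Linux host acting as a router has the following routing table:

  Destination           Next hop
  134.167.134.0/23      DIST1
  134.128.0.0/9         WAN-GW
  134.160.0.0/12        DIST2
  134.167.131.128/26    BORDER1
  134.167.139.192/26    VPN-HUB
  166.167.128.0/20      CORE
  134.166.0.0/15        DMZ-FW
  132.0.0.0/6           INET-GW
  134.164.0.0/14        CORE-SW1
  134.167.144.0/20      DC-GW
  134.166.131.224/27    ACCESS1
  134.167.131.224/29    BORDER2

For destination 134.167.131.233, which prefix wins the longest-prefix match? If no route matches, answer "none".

134.166.0.0/15

Entries matching 134.167.131.233:
  132.0.0.0/6 (132.0.0.0 - 135.255.255.255)
  134.128.0.0/9 (134.128.0.0 - 134.255.255.255)
  134.160.0.0/12 (134.160.0.0 - 134.175.255.255)
  134.164.0.0/14 (134.164.0.0 - 134.167.255.255)
  134.166.0.0/15 (134.166.0.0 - 134.167.255.255)
Most specific is 134.166.0.0/15.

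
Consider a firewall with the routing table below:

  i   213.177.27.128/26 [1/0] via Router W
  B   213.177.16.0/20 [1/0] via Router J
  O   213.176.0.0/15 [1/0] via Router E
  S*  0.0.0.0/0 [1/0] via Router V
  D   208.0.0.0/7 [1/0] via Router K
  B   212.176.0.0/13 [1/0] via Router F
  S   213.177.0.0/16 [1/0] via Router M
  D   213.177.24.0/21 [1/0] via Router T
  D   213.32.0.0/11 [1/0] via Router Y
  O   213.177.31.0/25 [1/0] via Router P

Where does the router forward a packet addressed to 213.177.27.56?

Routes whose prefix contains 213.177.27.56:
  0.0.0.0/0 (default, matches everything) -> Router V
  213.176.0.0/15 (213.176.0.0 - 213.177.255.255) -> Router E
  213.177.0.0/16 (213.177.0.0 - 213.177.255.255) -> Router M
  213.177.16.0/20 (213.177.16.0 - 213.177.31.255) -> Router J
  213.177.24.0/21 (213.177.24.0 - 213.177.31.255) -> Router T
More-specific entries that do NOT match:
  213.177.27.128/26 (213.177.27.128 - 213.177.27.191) does not contain 213.177.27.56
  213.177.31.0/25 (213.177.31.0 - 213.177.31.127) does not contain 213.177.27.56
Longest matching prefix is /21 -> next hop Router T.

Router T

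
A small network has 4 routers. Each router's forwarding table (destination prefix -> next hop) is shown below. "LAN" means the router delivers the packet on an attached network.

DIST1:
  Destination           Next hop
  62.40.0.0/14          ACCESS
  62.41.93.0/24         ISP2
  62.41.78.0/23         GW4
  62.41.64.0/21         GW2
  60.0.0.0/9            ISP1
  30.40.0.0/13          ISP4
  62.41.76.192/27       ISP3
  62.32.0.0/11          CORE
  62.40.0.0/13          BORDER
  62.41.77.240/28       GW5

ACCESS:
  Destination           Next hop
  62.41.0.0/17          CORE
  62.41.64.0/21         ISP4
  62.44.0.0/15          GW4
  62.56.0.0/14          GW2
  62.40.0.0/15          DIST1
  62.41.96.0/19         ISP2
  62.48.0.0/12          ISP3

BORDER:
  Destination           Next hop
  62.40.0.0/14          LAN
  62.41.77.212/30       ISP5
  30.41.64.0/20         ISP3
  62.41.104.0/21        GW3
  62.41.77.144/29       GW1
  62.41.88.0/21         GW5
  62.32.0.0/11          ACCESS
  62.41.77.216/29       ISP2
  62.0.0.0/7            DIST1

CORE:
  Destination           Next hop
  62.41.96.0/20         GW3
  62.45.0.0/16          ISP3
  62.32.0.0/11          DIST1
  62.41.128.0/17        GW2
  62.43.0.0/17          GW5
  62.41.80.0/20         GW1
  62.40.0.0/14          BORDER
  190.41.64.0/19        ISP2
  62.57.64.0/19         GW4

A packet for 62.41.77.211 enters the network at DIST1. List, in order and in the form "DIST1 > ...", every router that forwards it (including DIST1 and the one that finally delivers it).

At DIST1: longest match for 62.41.77.211 is 62.40.0.0/14 -> ACCESS
At ACCESS: longest match for 62.41.77.211 is 62.41.0.0/17 -> CORE
At CORE: longest match for 62.41.77.211 is 62.40.0.0/14 -> BORDER
At BORDER: longest match for 62.41.77.211 is 62.40.0.0/14 -> LAN

DIST1 > ACCESS > CORE > BORDER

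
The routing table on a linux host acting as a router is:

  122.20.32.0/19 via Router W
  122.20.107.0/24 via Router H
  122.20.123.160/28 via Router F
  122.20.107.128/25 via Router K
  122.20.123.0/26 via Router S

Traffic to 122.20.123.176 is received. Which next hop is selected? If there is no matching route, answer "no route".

no route

No entry's prefix contains 122.20.123.176; there is no default route.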